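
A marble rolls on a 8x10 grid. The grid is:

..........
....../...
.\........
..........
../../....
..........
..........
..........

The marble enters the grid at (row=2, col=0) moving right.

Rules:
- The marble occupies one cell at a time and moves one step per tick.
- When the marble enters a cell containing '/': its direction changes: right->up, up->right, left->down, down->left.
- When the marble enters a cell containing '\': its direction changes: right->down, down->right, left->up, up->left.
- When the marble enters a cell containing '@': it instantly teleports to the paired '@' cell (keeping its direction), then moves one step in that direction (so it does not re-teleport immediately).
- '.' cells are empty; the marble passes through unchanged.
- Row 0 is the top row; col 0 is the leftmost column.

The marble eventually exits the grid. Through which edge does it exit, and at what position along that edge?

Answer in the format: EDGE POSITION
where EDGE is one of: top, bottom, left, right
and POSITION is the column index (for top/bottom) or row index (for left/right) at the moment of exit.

Step 1: enter (2,0), '.' pass, move right to (2,1)
Step 2: enter (2,1), '\' deflects right->down, move down to (3,1)
Step 3: enter (3,1), '.' pass, move down to (4,1)
Step 4: enter (4,1), '.' pass, move down to (5,1)
Step 5: enter (5,1), '.' pass, move down to (6,1)
Step 6: enter (6,1), '.' pass, move down to (7,1)
Step 7: enter (7,1), '.' pass, move down to (8,1)
Step 8: at (8,1) — EXIT via bottom edge, pos 1

Answer: bottom 1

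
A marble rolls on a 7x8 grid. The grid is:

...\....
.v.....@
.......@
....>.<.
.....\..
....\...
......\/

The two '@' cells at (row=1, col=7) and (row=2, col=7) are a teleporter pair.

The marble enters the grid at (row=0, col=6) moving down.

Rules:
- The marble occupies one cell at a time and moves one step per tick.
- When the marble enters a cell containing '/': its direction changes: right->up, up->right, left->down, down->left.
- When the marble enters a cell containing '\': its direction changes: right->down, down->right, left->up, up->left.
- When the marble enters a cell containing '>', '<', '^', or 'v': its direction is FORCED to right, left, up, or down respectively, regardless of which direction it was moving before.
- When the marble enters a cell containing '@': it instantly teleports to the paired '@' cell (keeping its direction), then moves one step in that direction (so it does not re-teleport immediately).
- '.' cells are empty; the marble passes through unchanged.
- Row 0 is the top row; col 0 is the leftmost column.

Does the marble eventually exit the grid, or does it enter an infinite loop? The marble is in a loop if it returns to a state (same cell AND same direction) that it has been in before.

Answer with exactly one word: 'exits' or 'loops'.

Step 1: enter (0,6), '.' pass, move down to (1,6)
Step 2: enter (1,6), '.' pass, move down to (2,6)
Step 3: enter (2,6), '.' pass, move down to (3,6)
Step 4: enter (3,6), '<' forces down->left, move left to (3,5)
Step 5: enter (3,5), '.' pass, move left to (3,4)
Step 6: enter (3,4), '>' forces left->right, move right to (3,5)
Step 7: enter (3,5), '.' pass, move right to (3,6)
Step 8: enter (3,6), '<' forces right->left, move left to (3,5)
Step 9: at (3,5) dir=left — LOOP DETECTED (seen before)

Answer: loops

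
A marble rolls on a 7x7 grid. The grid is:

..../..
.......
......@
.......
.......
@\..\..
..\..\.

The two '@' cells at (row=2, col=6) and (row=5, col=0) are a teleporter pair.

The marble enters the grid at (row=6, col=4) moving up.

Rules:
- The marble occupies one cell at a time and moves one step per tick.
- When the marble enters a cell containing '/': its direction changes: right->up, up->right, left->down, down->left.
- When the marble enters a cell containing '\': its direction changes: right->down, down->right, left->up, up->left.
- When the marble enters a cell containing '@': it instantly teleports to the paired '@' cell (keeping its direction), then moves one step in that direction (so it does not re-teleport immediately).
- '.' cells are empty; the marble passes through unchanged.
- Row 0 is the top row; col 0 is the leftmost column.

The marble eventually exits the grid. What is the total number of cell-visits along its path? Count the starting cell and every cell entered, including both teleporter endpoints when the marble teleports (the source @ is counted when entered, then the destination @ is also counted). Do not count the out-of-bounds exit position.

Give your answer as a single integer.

Step 1: enter (6,4), '.' pass, move up to (5,4)
Step 2: enter (5,4), '\' deflects up->left, move left to (5,3)
Step 3: enter (5,3), '.' pass, move left to (5,2)
Step 4: enter (5,2), '.' pass, move left to (5,1)
Step 5: enter (5,1), '\' deflects left->up, move up to (4,1)
Step 6: enter (4,1), '.' pass, move up to (3,1)
Step 7: enter (3,1), '.' pass, move up to (2,1)
Step 8: enter (2,1), '.' pass, move up to (1,1)
Step 9: enter (1,1), '.' pass, move up to (0,1)
Step 10: enter (0,1), '.' pass, move up to (-1,1)
Step 11: at (-1,1) — EXIT via top edge, pos 1
Path length (cell visits): 10

Answer: 10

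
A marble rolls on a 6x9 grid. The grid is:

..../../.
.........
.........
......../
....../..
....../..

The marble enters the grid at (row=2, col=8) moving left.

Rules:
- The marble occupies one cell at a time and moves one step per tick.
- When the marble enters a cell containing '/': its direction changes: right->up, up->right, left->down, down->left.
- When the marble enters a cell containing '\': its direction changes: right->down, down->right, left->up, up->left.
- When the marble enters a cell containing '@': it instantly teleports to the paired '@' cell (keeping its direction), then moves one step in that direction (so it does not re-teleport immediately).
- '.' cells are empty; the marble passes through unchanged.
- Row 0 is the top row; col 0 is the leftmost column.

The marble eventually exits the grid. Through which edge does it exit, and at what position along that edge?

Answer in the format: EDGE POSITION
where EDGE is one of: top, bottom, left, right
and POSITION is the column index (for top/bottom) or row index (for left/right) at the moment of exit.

Answer: left 2

Derivation:
Step 1: enter (2,8), '.' pass, move left to (2,7)
Step 2: enter (2,7), '.' pass, move left to (2,6)
Step 3: enter (2,6), '.' pass, move left to (2,5)
Step 4: enter (2,5), '.' pass, move left to (2,4)
Step 5: enter (2,4), '.' pass, move left to (2,3)
Step 6: enter (2,3), '.' pass, move left to (2,2)
Step 7: enter (2,2), '.' pass, move left to (2,1)
Step 8: enter (2,1), '.' pass, move left to (2,0)
Step 9: enter (2,0), '.' pass, move left to (2,-1)
Step 10: at (2,-1) — EXIT via left edge, pos 2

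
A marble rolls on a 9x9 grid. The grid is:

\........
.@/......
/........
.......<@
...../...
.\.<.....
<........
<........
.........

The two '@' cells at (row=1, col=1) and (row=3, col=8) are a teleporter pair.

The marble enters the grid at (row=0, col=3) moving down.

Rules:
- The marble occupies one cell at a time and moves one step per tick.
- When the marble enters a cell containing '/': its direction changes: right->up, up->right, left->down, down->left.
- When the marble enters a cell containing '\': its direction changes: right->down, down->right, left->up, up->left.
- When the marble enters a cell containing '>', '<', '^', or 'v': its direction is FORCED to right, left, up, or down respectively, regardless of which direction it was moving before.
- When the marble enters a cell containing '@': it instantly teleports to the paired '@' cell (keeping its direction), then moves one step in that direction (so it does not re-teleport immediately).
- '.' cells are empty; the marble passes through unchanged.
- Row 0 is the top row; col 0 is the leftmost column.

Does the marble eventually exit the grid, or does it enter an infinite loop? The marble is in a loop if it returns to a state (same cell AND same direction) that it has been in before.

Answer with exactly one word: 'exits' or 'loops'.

Answer: exits

Derivation:
Step 1: enter (0,3), '.' pass, move down to (1,3)
Step 2: enter (1,3), '.' pass, move down to (2,3)
Step 3: enter (2,3), '.' pass, move down to (3,3)
Step 4: enter (3,3), '.' pass, move down to (4,3)
Step 5: enter (4,3), '.' pass, move down to (5,3)
Step 6: enter (5,3), '<' forces down->left, move left to (5,2)
Step 7: enter (5,2), '.' pass, move left to (5,1)
Step 8: enter (5,1), '\' deflects left->up, move up to (4,1)
Step 9: enter (4,1), '.' pass, move up to (3,1)
Step 10: enter (3,1), '.' pass, move up to (2,1)
Step 11: enter (2,1), '.' pass, move up to (1,1)
Step 12: enter (1,1), '@' teleport (1,1)->(3,8), also enter (3,8), move up to (2,8)
Step 13: enter (2,8), '.' pass, move up to (1,8)
Step 14: enter (1,8), '.' pass, move up to (0,8)
Step 15: enter (0,8), '.' pass, move up to (-1,8)
Step 16: at (-1,8) — EXIT via top edge, pos 8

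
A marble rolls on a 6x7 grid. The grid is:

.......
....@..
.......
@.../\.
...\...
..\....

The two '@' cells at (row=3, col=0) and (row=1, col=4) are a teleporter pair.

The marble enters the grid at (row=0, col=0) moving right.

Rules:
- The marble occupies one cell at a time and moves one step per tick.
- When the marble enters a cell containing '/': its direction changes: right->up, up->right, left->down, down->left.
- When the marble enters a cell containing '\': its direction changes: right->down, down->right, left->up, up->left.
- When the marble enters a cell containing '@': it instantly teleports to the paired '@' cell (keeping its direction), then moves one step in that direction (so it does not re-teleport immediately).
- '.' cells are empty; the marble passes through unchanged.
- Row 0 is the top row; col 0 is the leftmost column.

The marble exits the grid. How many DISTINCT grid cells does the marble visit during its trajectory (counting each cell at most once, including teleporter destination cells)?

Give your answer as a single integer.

Answer: 7

Derivation:
Step 1: enter (0,0), '.' pass, move right to (0,1)
Step 2: enter (0,1), '.' pass, move right to (0,2)
Step 3: enter (0,2), '.' pass, move right to (0,3)
Step 4: enter (0,3), '.' pass, move right to (0,4)
Step 5: enter (0,4), '.' pass, move right to (0,5)
Step 6: enter (0,5), '.' pass, move right to (0,6)
Step 7: enter (0,6), '.' pass, move right to (0,7)
Step 8: at (0,7) — EXIT via right edge, pos 0
Distinct cells visited: 7 (path length 7)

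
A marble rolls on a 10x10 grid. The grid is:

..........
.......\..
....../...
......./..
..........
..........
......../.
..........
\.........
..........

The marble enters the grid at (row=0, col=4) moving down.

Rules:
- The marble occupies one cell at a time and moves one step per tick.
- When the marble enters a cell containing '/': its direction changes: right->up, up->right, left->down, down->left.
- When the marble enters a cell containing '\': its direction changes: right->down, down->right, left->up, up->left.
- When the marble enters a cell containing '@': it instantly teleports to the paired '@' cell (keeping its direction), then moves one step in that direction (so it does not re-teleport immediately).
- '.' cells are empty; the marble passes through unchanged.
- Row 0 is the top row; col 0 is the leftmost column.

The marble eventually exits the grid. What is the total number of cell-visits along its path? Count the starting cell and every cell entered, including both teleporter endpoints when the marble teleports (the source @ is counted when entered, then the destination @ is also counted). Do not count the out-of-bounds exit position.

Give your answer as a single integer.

Answer: 10

Derivation:
Step 1: enter (0,4), '.' pass, move down to (1,4)
Step 2: enter (1,4), '.' pass, move down to (2,4)
Step 3: enter (2,4), '.' pass, move down to (3,4)
Step 4: enter (3,4), '.' pass, move down to (4,4)
Step 5: enter (4,4), '.' pass, move down to (5,4)
Step 6: enter (5,4), '.' pass, move down to (6,4)
Step 7: enter (6,4), '.' pass, move down to (7,4)
Step 8: enter (7,4), '.' pass, move down to (8,4)
Step 9: enter (8,4), '.' pass, move down to (9,4)
Step 10: enter (9,4), '.' pass, move down to (10,4)
Step 11: at (10,4) — EXIT via bottom edge, pos 4
Path length (cell visits): 10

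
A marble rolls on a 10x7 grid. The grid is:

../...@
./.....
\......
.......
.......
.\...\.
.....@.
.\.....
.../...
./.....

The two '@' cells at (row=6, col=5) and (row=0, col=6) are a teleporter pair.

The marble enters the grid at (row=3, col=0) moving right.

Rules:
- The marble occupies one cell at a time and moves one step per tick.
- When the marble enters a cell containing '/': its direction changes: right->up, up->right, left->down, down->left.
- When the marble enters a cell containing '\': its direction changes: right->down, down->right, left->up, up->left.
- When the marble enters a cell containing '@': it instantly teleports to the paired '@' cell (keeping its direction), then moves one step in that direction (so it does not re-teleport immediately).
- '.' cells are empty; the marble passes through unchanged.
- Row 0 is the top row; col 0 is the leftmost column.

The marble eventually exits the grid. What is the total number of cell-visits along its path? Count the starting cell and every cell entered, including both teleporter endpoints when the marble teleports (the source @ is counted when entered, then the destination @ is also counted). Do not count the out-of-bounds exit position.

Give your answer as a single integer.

Answer: 7

Derivation:
Step 1: enter (3,0), '.' pass, move right to (3,1)
Step 2: enter (3,1), '.' pass, move right to (3,2)
Step 3: enter (3,2), '.' pass, move right to (3,3)
Step 4: enter (3,3), '.' pass, move right to (3,4)
Step 5: enter (3,4), '.' pass, move right to (3,5)
Step 6: enter (3,5), '.' pass, move right to (3,6)
Step 7: enter (3,6), '.' pass, move right to (3,7)
Step 8: at (3,7) — EXIT via right edge, pos 3
Path length (cell visits): 7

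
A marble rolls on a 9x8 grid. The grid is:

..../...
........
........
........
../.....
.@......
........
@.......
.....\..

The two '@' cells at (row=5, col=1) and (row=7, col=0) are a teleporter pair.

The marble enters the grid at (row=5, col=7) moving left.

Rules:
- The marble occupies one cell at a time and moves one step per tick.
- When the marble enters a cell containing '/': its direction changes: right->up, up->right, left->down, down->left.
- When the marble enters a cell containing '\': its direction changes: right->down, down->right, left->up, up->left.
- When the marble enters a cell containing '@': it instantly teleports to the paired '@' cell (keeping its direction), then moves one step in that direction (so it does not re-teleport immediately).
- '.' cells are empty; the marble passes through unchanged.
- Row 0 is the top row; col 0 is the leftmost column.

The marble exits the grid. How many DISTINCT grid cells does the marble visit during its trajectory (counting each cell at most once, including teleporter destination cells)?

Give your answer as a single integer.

Step 1: enter (5,7), '.' pass, move left to (5,6)
Step 2: enter (5,6), '.' pass, move left to (5,5)
Step 3: enter (5,5), '.' pass, move left to (5,4)
Step 4: enter (5,4), '.' pass, move left to (5,3)
Step 5: enter (5,3), '.' pass, move left to (5,2)
Step 6: enter (5,2), '.' pass, move left to (5,1)
Step 7: enter (5,1), '@' teleport (5,1)->(7,0), also enter (7,0), move left to (7,-1)
Step 8: at (7,-1) — EXIT via left edge, pos 7
Distinct cells visited: 8 (path length 8)

Answer: 8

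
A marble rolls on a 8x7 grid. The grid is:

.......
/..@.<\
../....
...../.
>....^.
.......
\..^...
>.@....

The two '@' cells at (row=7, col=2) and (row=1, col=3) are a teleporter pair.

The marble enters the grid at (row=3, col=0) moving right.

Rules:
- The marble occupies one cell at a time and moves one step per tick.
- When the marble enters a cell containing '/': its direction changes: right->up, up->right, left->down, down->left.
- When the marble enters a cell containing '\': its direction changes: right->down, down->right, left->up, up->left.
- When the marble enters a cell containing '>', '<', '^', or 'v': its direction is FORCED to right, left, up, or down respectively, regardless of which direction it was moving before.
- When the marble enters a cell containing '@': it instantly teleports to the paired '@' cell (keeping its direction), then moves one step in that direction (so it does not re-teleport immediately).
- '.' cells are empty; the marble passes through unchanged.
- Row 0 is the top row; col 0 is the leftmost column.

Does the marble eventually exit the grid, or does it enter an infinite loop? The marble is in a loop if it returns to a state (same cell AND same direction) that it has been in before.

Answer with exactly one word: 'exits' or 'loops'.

Step 1: enter (3,0), '.' pass, move right to (3,1)
Step 2: enter (3,1), '.' pass, move right to (3,2)
Step 3: enter (3,2), '.' pass, move right to (3,3)
Step 4: enter (3,3), '.' pass, move right to (3,4)
Step 5: enter (3,4), '.' pass, move right to (3,5)
Step 6: enter (3,5), '/' deflects right->up, move up to (2,5)
Step 7: enter (2,5), '.' pass, move up to (1,5)
Step 8: enter (1,5), '<' forces up->left, move left to (1,4)
Step 9: enter (1,4), '.' pass, move left to (1,3)
Step 10: enter (1,3), '@' teleport (1,3)->(7,2), also enter (7,2), move left to (7,1)
Step 11: enter (7,1), '.' pass, move left to (7,0)
Step 12: enter (7,0), '>' forces left->right, move right to (7,1)
Step 13: enter (7,1), '.' pass, move right to (7,2)
Step 14: enter (7,2), '@' teleport (7,2)->(1,3), also enter (1,3), move right to (1,4)
Step 15: enter (1,4), '.' pass, move right to (1,5)
Step 16: enter (1,5), '<' forces right->left, move left to (1,4)
Step 17: at (1,4) dir=left — LOOP DETECTED (seen before)

Answer: loops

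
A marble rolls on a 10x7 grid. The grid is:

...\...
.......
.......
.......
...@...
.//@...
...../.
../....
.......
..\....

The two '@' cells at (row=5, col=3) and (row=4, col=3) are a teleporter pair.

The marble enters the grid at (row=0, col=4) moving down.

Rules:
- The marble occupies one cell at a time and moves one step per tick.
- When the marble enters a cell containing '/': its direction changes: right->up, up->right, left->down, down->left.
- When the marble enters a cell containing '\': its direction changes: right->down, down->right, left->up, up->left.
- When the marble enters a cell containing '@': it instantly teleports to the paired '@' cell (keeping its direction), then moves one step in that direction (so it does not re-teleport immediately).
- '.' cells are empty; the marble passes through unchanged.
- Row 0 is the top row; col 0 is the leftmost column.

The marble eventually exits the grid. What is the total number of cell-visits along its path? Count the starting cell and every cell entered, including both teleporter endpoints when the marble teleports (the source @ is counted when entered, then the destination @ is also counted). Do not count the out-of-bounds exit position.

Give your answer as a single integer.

Step 1: enter (0,4), '.' pass, move down to (1,4)
Step 2: enter (1,4), '.' pass, move down to (2,4)
Step 3: enter (2,4), '.' pass, move down to (3,4)
Step 4: enter (3,4), '.' pass, move down to (4,4)
Step 5: enter (4,4), '.' pass, move down to (5,4)
Step 6: enter (5,4), '.' pass, move down to (6,4)
Step 7: enter (6,4), '.' pass, move down to (7,4)
Step 8: enter (7,4), '.' pass, move down to (8,4)
Step 9: enter (8,4), '.' pass, move down to (9,4)
Step 10: enter (9,4), '.' pass, move down to (10,4)
Step 11: at (10,4) — EXIT via bottom edge, pos 4
Path length (cell visits): 10

Answer: 10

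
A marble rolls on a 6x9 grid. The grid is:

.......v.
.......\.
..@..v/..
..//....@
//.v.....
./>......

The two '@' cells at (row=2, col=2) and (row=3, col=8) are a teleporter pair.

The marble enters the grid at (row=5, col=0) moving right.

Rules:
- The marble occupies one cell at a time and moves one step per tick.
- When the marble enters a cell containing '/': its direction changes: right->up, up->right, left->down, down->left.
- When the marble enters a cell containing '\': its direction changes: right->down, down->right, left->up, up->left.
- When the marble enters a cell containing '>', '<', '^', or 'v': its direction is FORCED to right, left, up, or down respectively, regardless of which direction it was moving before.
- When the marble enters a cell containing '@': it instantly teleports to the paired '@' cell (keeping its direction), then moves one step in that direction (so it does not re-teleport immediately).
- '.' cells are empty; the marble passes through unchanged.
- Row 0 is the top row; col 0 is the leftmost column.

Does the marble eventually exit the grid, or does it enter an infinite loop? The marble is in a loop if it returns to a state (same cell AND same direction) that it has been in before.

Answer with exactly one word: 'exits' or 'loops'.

Step 1: enter (5,0), '.' pass, move right to (5,1)
Step 2: enter (5,1), '/' deflects right->up, move up to (4,1)
Step 3: enter (4,1), '/' deflects up->right, move right to (4,2)
Step 4: enter (4,2), '.' pass, move right to (4,3)
Step 5: enter (4,3), 'v' forces right->down, move down to (5,3)
Step 6: enter (5,3), '.' pass, move down to (6,3)
Step 7: at (6,3) — EXIT via bottom edge, pos 3

Answer: exits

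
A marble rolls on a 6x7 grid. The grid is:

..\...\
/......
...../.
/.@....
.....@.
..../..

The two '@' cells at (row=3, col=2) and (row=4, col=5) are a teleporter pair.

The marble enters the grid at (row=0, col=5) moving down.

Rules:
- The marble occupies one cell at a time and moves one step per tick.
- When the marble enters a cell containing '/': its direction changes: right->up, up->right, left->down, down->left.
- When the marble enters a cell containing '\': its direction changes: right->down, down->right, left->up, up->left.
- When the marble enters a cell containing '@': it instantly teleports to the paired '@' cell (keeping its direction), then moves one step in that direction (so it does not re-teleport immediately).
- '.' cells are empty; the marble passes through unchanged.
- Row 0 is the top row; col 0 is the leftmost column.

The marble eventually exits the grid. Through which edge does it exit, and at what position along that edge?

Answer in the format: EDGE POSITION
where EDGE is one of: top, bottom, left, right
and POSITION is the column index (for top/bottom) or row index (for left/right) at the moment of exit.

Answer: left 2

Derivation:
Step 1: enter (0,5), '.' pass, move down to (1,5)
Step 2: enter (1,5), '.' pass, move down to (2,5)
Step 3: enter (2,5), '/' deflects down->left, move left to (2,4)
Step 4: enter (2,4), '.' pass, move left to (2,3)
Step 5: enter (2,3), '.' pass, move left to (2,2)
Step 6: enter (2,2), '.' pass, move left to (2,1)
Step 7: enter (2,1), '.' pass, move left to (2,0)
Step 8: enter (2,0), '.' pass, move left to (2,-1)
Step 9: at (2,-1) — EXIT via left edge, pos 2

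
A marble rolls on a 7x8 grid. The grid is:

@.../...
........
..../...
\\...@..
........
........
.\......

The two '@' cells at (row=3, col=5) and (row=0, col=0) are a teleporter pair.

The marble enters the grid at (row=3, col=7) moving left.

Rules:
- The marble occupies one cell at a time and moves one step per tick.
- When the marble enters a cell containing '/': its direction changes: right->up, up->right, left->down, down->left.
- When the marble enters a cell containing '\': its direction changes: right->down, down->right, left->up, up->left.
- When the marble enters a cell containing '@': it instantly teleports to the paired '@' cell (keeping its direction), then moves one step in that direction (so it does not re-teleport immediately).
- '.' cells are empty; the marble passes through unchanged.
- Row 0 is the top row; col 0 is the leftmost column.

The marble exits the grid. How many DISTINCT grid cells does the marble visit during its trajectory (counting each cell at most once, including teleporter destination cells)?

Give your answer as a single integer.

Step 1: enter (3,7), '.' pass, move left to (3,6)
Step 2: enter (3,6), '.' pass, move left to (3,5)
Step 3: enter (3,5), '@' teleport (3,5)->(0,0), also enter (0,0), move left to (0,-1)
Step 4: at (0,-1) — EXIT via left edge, pos 0
Distinct cells visited: 4 (path length 4)

Answer: 4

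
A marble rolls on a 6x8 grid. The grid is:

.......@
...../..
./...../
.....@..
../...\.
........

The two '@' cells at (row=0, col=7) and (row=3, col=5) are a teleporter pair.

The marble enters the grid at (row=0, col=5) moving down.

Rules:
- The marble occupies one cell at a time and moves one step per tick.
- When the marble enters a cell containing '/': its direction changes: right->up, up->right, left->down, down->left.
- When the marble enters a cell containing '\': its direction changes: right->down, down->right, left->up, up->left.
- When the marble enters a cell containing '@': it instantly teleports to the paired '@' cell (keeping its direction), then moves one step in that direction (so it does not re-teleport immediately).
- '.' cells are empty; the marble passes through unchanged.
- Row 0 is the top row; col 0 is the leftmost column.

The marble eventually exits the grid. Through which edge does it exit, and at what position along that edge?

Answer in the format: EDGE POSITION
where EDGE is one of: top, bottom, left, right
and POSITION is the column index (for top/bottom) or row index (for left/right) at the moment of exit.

Answer: left 1

Derivation:
Step 1: enter (0,5), '.' pass, move down to (1,5)
Step 2: enter (1,5), '/' deflects down->left, move left to (1,4)
Step 3: enter (1,4), '.' pass, move left to (1,3)
Step 4: enter (1,3), '.' pass, move left to (1,2)
Step 5: enter (1,2), '.' pass, move left to (1,1)
Step 6: enter (1,1), '.' pass, move left to (1,0)
Step 7: enter (1,0), '.' pass, move left to (1,-1)
Step 8: at (1,-1) — EXIT via left edge, pos 1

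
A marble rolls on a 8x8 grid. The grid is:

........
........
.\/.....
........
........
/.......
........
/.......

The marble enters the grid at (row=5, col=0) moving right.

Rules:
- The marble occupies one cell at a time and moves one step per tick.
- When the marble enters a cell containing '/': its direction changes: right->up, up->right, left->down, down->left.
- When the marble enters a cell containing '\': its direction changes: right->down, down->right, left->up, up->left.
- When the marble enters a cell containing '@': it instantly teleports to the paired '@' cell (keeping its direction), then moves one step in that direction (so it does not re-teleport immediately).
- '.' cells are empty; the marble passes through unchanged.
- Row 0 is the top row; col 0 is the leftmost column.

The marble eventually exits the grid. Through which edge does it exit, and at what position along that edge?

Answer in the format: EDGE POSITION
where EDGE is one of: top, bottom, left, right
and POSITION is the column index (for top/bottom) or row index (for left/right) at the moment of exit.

Step 1: enter (5,0), '/' deflects right->up, move up to (4,0)
Step 2: enter (4,0), '.' pass, move up to (3,0)
Step 3: enter (3,0), '.' pass, move up to (2,0)
Step 4: enter (2,0), '.' pass, move up to (1,0)
Step 5: enter (1,0), '.' pass, move up to (0,0)
Step 6: enter (0,0), '.' pass, move up to (-1,0)
Step 7: at (-1,0) — EXIT via top edge, pos 0

Answer: top 0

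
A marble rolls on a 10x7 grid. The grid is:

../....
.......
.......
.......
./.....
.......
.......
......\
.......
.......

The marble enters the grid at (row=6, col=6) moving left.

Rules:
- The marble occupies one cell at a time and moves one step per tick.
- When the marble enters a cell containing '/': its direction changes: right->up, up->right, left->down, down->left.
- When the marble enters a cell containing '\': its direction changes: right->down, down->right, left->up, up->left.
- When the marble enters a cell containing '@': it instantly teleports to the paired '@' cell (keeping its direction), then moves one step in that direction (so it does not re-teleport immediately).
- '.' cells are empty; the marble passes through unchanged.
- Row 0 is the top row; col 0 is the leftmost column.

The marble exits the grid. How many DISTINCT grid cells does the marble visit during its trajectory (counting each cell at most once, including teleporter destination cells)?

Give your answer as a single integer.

Step 1: enter (6,6), '.' pass, move left to (6,5)
Step 2: enter (6,5), '.' pass, move left to (6,4)
Step 3: enter (6,4), '.' pass, move left to (6,3)
Step 4: enter (6,3), '.' pass, move left to (6,2)
Step 5: enter (6,2), '.' pass, move left to (6,1)
Step 6: enter (6,1), '.' pass, move left to (6,0)
Step 7: enter (6,0), '.' pass, move left to (6,-1)
Step 8: at (6,-1) — EXIT via left edge, pos 6
Distinct cells visited: 7 (path length 7)

Answer: 7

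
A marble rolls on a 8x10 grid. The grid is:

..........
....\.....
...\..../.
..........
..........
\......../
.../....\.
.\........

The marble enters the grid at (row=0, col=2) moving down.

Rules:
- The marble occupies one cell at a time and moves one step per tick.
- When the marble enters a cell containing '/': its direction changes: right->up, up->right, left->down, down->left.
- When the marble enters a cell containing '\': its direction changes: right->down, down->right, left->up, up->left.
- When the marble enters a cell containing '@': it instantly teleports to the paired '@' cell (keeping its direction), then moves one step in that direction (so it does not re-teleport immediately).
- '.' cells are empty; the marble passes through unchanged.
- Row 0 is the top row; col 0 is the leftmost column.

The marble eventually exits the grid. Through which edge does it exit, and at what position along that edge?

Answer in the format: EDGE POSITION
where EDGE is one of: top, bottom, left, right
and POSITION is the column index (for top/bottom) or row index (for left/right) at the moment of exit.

Step 1: enter (0,2), '.' pass, move down to (1,2)
Step 2: enter (1,2), '.' pass, move down to (2,2)
Step 3: enter (2,2), '.' pass, move down to (3,2)
Step 4: enter (3,2), '.' pass, move down to (4,2)
Step 5: enter (4,2), '.' pass, move down to (5,2)
Step 6: enter (5,2), '.' pass, move down to (6,2)
Step 7: enter (6,2), '.' pass, move down to (7,2)
Step 8: enter (7,2), '.' pass, move down to (8,2)
Step 9: at (8,2) — EXIT via bottom edge, pos 2

Answer: bottom 2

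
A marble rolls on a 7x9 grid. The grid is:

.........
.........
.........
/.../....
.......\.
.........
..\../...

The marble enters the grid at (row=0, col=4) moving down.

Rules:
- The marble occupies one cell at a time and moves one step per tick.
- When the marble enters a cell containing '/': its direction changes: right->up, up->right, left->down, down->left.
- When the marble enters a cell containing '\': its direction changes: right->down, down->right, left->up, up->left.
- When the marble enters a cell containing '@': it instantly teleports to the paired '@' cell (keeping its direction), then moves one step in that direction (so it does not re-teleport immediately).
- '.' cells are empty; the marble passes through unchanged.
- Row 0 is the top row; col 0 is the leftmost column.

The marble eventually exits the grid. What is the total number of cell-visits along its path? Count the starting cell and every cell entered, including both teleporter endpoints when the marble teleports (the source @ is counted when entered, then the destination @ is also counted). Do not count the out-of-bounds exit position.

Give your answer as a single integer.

Step 1: enter (0,4), '.' pass, move down to (1,4)
Step 2: enter (1,4), '.' pass, move down to (2,4)
Step 3: enter (2,4), '.' pass, move down to (3,4)
Step 4: enter (3,4), '/' deflects down->left, move left to (3,3)
Step 5: enter (3,3), '.' pass, move left to (3,2)
Step 6: enter (3,2), '.' pass, move left to (3,1)
Step 7: enter (3,1), '.' pass, move left to (3,0)
Step 8: enter (3,0), '/' deflects left->down, move down to (4,0)
Step 9: enter (4,0), '.' pass, move down to (5,0)
Step 10: enter (5,0), '.' pass, move down to (6,0)
Step 11: enter (6,0), '.' pass, move down to (7,0)
Step 12: at (7,0) — EXIT via bottom edge, pos 0
Path length (cell visits): 11

Answer: 11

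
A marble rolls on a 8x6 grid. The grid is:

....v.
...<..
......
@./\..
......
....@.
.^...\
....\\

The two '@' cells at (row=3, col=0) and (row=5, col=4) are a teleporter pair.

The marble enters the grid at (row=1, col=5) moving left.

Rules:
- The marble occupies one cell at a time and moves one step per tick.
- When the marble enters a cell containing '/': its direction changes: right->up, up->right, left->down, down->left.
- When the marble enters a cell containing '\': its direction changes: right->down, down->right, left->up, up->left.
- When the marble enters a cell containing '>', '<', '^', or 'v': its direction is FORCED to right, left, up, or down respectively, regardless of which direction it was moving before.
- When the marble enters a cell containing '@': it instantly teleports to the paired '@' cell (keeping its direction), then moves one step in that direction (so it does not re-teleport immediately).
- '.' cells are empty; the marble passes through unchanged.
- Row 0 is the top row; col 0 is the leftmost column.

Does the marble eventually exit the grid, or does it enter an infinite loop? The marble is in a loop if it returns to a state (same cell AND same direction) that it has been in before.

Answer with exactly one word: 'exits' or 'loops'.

Step 1: enter (1,5), '.' pass, move left to (1,4)
Step 2: enter (1,4), '.' pass, move left to (1,3)
Step 3: enter (1,3), '<' forces left->left, move left to (1,2)
Step 4: enter (1,2), '.' pass, move left to (1,1)
Step 5: enter (1,1), '.' pass, move left to (1,0)
Step 6: enter (1,0), '.' pass, move left to (1,-1)
Step 7: at (1,-1) — EXIT via left edge, pos 1

Answer: exits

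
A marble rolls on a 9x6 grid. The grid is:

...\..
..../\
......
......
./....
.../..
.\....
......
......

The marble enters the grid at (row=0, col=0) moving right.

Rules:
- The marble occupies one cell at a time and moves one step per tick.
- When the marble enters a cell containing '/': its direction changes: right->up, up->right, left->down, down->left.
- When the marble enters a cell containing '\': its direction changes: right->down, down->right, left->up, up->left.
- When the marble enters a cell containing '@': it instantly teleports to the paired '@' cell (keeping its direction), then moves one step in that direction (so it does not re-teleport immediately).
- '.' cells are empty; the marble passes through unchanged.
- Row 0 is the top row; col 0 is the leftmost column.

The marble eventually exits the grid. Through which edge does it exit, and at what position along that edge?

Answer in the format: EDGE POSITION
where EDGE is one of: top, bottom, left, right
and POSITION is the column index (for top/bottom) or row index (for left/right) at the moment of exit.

Answer: left 5

Derivation:
Step 1: enter (0,0), '.' pass, move right to (0,1)
Step 2: enter (0,1), '.' pass, move right to (0,2)
Step 3: enter (0,2), '.' pass, move right to (0,3)
Step 4: enter (0,3), '\' deflects right->down, move down to (1,3)
Step 5: enter (1,3), '.' pass, move down to (2,3)
Step 6: enter (2,3), '.' pass, move down to (3,3)
Step 7: enter (3,3), '.' pass, move down to (4,3)
Step 8: enter (4,3), '.' pass, move down to (5,3)
Step 9: enter (5,3), '/' deflects down->left, move left to (5,2)
Step 10: enter (5,2), '.' pass, move left to (5,1)
Step 11: enter (5,1), '.' pass, move left to (5,0)
Step 12: enter (5,0), '.' pass, move left to (5,-1)
Step 13: at (5,-1) — EXIT via left edge, pos 5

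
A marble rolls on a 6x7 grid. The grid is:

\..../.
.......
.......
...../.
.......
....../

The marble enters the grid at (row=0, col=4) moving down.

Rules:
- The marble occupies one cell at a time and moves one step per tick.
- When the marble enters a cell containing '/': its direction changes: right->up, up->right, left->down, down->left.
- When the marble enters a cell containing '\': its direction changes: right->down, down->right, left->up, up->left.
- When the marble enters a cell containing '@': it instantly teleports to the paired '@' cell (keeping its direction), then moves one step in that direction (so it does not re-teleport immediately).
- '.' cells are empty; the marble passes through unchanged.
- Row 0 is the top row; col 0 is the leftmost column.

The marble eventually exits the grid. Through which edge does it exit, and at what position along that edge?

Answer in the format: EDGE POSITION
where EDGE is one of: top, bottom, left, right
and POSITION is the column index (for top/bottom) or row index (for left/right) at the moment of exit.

Step 1: enter (0,4), '.' pass, move down to (1,4)
Step 2: enter (1,4), '.' pass, move down to (2,4)
Step 3: enter (2,4), '.' pass, move down to (3,4)
Step 4: enter (3,4), '.' pass, move down to (4,4)
Step 5: enter (4,4), '.' pass, move down to (5,4)
Step 6: enter (5,4), '.' pass, move down to (6,4)
Step 7: at (6,4) — EXIT via bottom edge, pos 4

Answer: bottom 4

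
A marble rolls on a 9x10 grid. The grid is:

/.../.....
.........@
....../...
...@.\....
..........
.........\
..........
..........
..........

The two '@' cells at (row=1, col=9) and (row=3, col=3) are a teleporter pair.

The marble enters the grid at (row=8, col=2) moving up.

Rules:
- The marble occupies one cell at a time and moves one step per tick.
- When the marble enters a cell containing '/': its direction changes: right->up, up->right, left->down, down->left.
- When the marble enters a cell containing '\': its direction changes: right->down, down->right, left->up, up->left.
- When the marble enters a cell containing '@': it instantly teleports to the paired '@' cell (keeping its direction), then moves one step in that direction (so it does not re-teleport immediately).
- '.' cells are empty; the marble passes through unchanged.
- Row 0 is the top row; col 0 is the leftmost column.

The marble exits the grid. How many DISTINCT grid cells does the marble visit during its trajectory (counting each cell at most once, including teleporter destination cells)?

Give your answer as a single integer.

Answer: 9

Derivation:
Step 1: enter (8,2), '.' pass, move up to (7,2)
Step 2: enter (7,2), '.' pass, move up to (6,2)
Step 3: enter (6,2), '.' pass, move up to (5,2)
Step 4: enter (5,2), '.' pass, move up to (4,2)
Step 5: enter (4,2), '.' pass, move up to (3,2)
Step 6: enter (3,2), '.' pass, move up to (2,2)
Step 7: enter (2,2), '.' pass, move up to (1,2)
Step 8: enter (1,2), '.' pass, move up to (0,2)
Step 9: enter (0,2), '.' pass, move up to (-1,2)
Step 10: at (-1,2) — EXIT via top edge, pos 2
Distinct cells visited: 9 (path length 9)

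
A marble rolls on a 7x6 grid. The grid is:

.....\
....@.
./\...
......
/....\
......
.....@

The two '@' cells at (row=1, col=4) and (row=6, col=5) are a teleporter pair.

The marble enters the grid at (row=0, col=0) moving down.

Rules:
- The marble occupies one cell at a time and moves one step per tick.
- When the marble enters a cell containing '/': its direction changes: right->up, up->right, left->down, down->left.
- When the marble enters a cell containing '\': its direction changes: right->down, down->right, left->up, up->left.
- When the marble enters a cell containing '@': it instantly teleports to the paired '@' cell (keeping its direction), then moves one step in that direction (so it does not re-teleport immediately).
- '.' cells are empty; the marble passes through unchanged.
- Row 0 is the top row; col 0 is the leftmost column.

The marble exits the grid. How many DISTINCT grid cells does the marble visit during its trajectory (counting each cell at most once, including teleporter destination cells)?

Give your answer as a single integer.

Answer: 5

Derivation:
Step 1: enter (0,0), '.' pass, move down to (1,0)
Step 2: enter (1,0), '.' pass, move down to (2,0)
Step 3: enter (2,0), '.' pass, move down to (3,0)
Step 4: enter (3,0), '.' pass, move down to (4,0)
Step 5: enter (4,0), '/' deflects down->left, move left to (4,-1)
Step 6: at (4,-1) — EXIT via left edge, pos 4
Distinct cells visited: 5 (path length 5)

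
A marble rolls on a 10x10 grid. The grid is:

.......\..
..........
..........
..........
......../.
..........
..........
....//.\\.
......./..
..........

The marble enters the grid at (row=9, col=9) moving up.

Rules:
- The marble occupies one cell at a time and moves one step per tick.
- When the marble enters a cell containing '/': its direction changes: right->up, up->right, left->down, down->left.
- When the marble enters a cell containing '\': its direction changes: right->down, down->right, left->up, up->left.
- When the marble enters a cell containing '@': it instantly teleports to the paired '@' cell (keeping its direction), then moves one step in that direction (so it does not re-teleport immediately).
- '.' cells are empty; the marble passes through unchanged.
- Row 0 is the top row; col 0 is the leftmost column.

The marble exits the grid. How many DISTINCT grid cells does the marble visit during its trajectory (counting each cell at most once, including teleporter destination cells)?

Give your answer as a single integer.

Step 1: enter (9,9), '.' pass, move up to (8,9)
Step 2: enter (8,9), '.' pass, move up to (7,9)
Step 3: enter (7,9), '.' pass, move up to (6,9)
Step 4: enter (6,9), '.' pass, move up to (5,9)
Step 5: enter (5,9), '.' pass, move up to (4,9)
Step 6: enter (4,9), '.' pass, move up to (3,9)
Step 7: enter (3,9), '.' pass, move up to (2,9)
Step 8: enter (2,9), '.' pass, move up to (1,9)
Step 9: enter (1,9), '.' pass, move up to (0,9)
Step 10: enter (0,9), '.' pass, move up to (-1,9)
Step 11: at (-1,9) — EXIT via top edge, pos 9
Distinct cells visited: 10 (path length 10)

Answer: 10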